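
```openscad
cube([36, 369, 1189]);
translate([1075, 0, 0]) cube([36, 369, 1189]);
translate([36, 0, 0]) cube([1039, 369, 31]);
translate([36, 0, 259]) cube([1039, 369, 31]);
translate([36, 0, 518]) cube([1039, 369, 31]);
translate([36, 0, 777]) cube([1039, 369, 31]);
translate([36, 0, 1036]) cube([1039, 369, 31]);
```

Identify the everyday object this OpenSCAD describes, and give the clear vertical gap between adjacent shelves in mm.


A bookshelf. The clear shelf gap is 228 mm.

Two tall side panels with 5 horizontal boards between them — a bookshelf. The first two shelf undersides are at z = 0 and z = 259; with shelf thickness 31, the clear gap is 259 − 0 − 31 = 228 mm.


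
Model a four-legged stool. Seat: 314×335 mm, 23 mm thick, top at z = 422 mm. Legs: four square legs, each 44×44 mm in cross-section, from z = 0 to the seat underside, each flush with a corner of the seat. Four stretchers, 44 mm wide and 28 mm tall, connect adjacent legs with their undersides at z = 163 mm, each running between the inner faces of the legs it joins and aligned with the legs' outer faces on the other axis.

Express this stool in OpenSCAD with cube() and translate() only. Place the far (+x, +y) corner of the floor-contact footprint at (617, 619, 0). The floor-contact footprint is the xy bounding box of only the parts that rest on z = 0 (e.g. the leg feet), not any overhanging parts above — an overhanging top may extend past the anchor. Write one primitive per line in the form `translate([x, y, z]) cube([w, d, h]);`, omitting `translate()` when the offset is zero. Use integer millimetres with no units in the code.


translate([303, 284, 399]) cube([314, 335, 23]);
translate([303, 284, 0]) cube([44, 44, 399]);
translate([573, 284, 0]) cube([44, 44, 399]);
translate([303, 575, 0]) cube([44, 44, 399]);
translate([573, 575, 0]) cube([44, 44, 399]);
translate([347, 284, 163]) cube([226, 44, 28]);
translate([347, 575, 163]) cube([226, 44, 28]);
translate([303, 328, 163]) cube([44, 247, 28]);
translate([573, 328, 163]) cube([44, 247, 28]);


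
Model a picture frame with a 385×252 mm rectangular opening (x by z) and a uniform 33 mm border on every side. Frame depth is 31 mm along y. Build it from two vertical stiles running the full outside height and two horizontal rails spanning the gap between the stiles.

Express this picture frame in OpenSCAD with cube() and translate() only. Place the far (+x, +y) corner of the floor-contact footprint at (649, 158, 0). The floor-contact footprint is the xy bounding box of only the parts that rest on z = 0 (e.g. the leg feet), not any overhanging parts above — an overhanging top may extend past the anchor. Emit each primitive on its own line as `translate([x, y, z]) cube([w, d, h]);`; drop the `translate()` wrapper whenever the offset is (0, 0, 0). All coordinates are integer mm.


translate([198, 127, 0]) cube([33, 31, 318]);
translate([616, 127, 0]) cube([33, 31, 318]);
translate([231, 127, 0]) cube([385, 31, 33]);
translate([231, 127, 285]) cube([385, 31, 33]);


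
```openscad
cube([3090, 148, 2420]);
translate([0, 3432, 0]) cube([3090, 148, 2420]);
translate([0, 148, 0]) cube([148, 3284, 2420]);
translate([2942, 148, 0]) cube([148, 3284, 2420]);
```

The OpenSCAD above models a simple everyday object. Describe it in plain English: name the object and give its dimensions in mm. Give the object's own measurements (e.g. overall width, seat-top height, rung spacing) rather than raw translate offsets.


The wall frame of a small rectangular building: four walls, each 2420 mm tall and 148 mm thick, enclosing a footprint 3090 mm (x) by 3580 mm (y) outside-to-outside, with no floor or roof. The front and back walls (the −y and +y sides) span the full width; the two side walls fit between them.


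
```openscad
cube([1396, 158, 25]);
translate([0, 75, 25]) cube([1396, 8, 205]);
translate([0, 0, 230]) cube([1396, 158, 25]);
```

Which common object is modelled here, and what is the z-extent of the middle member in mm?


An I-beam. The web height is 205 mm.

Two wide flanges with a thin centred web — an I-beam. Overall 255 mm minus two 25 mm flanges gives a web of 255 − 2·25 = 205 mm.


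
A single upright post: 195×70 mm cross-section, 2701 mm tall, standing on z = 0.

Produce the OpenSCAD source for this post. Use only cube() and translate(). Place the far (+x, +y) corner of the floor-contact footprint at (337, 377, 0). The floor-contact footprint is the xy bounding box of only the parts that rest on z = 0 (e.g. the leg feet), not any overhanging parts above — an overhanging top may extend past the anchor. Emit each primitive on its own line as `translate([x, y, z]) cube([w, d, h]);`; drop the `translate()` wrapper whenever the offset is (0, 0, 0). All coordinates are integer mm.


translate([142, 307, 0]) cube([195, 70, 2701]);


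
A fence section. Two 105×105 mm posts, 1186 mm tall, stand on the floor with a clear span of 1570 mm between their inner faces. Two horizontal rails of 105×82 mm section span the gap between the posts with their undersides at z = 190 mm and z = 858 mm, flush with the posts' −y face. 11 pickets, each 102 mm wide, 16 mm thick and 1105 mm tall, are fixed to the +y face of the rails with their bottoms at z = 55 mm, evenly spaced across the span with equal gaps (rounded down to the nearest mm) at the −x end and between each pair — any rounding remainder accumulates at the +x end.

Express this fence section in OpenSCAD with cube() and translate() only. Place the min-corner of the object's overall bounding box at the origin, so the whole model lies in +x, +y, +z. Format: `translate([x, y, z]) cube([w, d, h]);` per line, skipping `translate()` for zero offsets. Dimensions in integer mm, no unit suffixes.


cube([105, 105, 1186]);
translate([1675, 0, 0]) cube([105, 105, 1186]);
translate([105, 0, 190]) cube([1570, 105, 82]);
translate([105, 0, 858]) cube([1570, 105, 82]);
translate([142, 105, 55]) cube([102, 16, 1105]);
translate([281, 105, 55]) cube([102, 16, 1105]);
translate([420, 105, 55]) cube([102, 16, 1105]);
translate([559, 105, 55]) cube([102, 16, 1105]);
translate([698, 105, 55]) cube([102, 16, 1105]);
translate([837, 105, 55]) cube([102, 16, 1105]);
translate([976, 105, 55]) cube([102, 16, 1105]);
translate([1115, 105, 55]) cube([102, 16, 1105]);
translate([1254, 105, 55]) cube([102, 16, 1105]);
translate([1393, 105, 55]) cube([102, 16, 1105]);
translate([1532, 105, 55]) cube([102, 16, 1105]);


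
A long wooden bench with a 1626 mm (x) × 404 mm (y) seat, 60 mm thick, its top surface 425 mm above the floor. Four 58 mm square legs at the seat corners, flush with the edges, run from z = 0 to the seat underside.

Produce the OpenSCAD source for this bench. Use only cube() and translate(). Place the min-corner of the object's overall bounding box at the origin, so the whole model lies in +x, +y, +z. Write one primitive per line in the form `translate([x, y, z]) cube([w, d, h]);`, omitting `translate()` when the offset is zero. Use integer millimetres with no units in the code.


translate([0, 0, 365]) cube([1626, 404, 60]);
cube([58, 58, 365]);
translate([0, 346, 0]) cube([58, 58, 365]);
translate([1568, 0, 0]) cube([58, 58, 365]);
translate([1568, 346, 0]) cube([58, 58, 365]);


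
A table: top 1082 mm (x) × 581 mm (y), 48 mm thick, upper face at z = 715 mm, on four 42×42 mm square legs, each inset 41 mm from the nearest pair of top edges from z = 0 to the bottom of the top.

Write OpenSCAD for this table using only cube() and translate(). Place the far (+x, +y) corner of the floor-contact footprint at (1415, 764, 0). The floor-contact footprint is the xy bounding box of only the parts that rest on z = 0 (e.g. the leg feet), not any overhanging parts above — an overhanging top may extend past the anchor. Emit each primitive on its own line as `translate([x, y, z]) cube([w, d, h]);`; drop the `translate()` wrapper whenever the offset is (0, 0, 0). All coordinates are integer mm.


translate([374, 224, 667]) cube([1082, 581, 48]);
translate([415, 265, 0]) cube([42, 42, 667]);
translate([1373, 265, 0]) cube([42, 42, 667]);
translate([415, 722, 0]) cube([42, 42, 667]);
translate([1373, 722, 0]) cube([42, 42, 667]);


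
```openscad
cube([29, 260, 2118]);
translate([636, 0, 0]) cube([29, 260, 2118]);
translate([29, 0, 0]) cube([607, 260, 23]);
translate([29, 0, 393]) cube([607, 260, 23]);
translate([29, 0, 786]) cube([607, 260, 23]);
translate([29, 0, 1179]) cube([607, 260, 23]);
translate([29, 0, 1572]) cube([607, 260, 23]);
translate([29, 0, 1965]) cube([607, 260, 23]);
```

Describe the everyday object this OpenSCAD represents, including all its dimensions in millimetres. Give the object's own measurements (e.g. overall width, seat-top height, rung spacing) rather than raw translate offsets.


An open bookshelf. Two side panels, each 29 mm thick, 260 mm deep and 2118 mm tall, stand 665 mm apart (outside-to-outside). Between them sit 6 shelves, each 23 mm thick and 260 mm deep, spanning the full gap between the sides. The bottom shelf rests on the floor (its underside at z = 0) and the clear gap between one shelf's top and the next shelf's underside is 370 mm.


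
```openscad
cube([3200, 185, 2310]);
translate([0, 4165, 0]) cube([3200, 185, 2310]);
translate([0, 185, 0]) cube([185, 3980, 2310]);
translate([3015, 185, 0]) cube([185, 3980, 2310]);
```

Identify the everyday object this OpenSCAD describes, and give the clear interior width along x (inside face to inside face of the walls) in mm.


A house (or room) frame. The interior width is 2830 mm.

Four 2310 mm walls enclosing a rectangle with no floor or roof — a room or house frame. Outside width is 3200 mm and wall thickness is 185 mm, so the interior width is 3200 − 2 × 185 = 2830 mm.


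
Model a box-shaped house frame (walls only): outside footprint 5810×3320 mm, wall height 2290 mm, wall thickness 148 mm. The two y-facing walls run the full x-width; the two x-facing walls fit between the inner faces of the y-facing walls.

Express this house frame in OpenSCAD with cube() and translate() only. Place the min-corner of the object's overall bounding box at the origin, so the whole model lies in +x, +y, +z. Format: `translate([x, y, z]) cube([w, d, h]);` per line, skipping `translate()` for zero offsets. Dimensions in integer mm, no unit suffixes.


cube([5810, 148, 2290]);
translate([0, 3172, 0]) cube([5810, 148, 2290]);
translate([0, 148, 0]) cube([148, 3024, 2290]);
translate([5662, 148, 0]) cube([148, 3024, 2290]);


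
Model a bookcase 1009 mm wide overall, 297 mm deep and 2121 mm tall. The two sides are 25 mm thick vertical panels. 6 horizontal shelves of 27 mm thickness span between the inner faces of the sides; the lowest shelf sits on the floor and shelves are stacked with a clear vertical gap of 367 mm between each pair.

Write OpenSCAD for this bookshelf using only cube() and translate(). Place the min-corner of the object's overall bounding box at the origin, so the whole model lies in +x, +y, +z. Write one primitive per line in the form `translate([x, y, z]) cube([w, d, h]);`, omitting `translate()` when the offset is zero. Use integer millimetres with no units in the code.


cube([25, 297, 2121]);
translate([984, 0, 0]) cube([25, 297, 2121]);
translate([25, 0, 0]) cube([959, 297, 27]);
translate([25, 0, 394]) cube([959, 297, 27]);
translate([25, 0, 788]) cube([959, 297, 27]);
translate([25, 0, 1182]) cube([959, 297, 27]);
translate([25, 0, 1576]) cube([959, 297, 27]);
translate([25, 0, 1970]) cube([959, 297, 27]);


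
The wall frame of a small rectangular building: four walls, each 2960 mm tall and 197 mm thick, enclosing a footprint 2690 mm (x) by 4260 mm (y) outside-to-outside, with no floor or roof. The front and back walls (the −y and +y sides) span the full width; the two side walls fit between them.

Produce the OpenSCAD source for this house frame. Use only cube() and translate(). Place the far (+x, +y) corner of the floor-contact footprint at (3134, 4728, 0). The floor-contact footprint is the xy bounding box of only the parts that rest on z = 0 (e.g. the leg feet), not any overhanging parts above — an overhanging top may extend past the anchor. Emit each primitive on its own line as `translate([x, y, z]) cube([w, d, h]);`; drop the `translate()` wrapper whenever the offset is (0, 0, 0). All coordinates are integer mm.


translate([444, 468, 0]) cube([2690, 197, 2960]);
translate([444, 4531, 0]) cube([2690, 197, 2960]);
translate([444, 665, 0]) cube([197, 3866, 2960]);
translate([2937, 665, 0]) cube([197, 3866, 2960]);


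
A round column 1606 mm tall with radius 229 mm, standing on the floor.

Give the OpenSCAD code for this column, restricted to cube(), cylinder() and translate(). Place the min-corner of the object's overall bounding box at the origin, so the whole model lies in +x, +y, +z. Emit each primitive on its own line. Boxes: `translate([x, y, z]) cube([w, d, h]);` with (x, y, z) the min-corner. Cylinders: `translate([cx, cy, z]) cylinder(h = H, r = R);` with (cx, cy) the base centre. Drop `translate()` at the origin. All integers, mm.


translate([229, 229, 0]) cylinder(h = 1606, r = 229);


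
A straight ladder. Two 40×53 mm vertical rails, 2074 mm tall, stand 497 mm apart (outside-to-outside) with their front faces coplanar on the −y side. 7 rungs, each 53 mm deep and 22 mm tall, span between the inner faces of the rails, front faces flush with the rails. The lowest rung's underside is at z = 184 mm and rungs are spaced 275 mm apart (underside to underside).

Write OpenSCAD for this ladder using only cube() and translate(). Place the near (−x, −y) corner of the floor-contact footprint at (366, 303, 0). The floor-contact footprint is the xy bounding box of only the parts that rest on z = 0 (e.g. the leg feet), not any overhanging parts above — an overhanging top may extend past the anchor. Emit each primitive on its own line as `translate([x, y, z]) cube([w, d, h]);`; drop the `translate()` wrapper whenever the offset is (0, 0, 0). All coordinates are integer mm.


// rung span = 497 - 2*40 = 417
// rung[k] z = 184 + k*275
translate([366, 303, 0]) cube([40, 53, 2074]);
translate([823, 303, 0]) cube([40, 53, 2074]);
translate([406, 303, 184]) cube([417, 53, 22]);
translate([406, 303, 459]) cube([417, 53, 22]);
translate([406, 303, 734]) cube([417, 53, 22]);
translate([406, 303, 1009]) cube([417, 53, 22]);
translate([406, 303, 1284]) cube([417, 53, 22]);
translate([406, 303, 1559]) cube([417, 53, 22]);
translate([406, 303, 1834]) cube([417, 53, 22]);


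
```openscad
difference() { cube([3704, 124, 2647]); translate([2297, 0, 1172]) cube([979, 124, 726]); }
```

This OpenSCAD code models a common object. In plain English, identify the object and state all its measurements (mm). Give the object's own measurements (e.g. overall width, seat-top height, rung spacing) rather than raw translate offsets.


A wall 3704 mm long (x), 124 mm thick (y), 2647 mm tall, with a rectangular window opening cut through it. The opening is 979 mm wide and 726 mm tall; its sill is at z = 1172 mm and its near (−x) edge is 2297 mm from the wall's −x end. The opening passes through the full wall thickness.


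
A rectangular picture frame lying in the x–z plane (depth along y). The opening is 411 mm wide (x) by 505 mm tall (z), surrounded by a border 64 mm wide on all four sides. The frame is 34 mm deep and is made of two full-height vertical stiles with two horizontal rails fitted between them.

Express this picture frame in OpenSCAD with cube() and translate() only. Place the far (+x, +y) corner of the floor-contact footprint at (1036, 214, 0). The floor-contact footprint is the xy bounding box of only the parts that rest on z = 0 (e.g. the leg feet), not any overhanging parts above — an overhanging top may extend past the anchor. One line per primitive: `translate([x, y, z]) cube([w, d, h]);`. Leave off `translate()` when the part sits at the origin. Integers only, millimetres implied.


translate([497, 180, 0]) cube([64, 34, 633]);
translate([972, 180, 0]) cube([64, 34, 633]);
translate([561, 180, 0]) cube([411, 34, 64]);
translate([561, 180, 569]) cube([411, 34, 64]);


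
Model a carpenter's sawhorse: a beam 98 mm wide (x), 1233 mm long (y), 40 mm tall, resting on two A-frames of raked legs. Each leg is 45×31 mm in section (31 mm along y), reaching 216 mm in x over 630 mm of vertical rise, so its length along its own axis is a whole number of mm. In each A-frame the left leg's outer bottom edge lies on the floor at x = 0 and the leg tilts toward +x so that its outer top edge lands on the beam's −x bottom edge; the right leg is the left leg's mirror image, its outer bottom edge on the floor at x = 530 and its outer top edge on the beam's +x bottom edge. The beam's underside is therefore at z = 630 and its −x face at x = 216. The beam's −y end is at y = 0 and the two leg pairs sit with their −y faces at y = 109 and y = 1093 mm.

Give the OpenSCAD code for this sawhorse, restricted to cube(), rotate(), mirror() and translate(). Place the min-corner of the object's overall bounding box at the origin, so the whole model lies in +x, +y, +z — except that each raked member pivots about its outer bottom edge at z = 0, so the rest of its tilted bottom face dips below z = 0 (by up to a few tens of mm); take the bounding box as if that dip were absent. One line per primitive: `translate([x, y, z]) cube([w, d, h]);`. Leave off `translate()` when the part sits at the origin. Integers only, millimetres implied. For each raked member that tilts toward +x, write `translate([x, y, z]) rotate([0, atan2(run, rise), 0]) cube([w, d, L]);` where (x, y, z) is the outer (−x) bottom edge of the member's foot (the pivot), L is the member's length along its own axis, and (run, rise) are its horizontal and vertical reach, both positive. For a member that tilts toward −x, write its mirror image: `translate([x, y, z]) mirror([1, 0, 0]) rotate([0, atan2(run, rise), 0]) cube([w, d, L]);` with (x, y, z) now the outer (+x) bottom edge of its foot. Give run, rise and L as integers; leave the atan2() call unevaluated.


translate([216, 0, 630]) cube([98, 1233, 40]);
translate([0, 109, 0]) rotate([0, atan2(216, 630), 0]) cube([45, 31, 666]);
translate([530, 109, 0]) mirror([1, 0, 0]) rotate([0, atan2(216, 630), 0]) cube([45, 31, 666]);
translate([0, 1093, 0]) rotate([0, atan2(216, 630), 0]) cube([45, 31, 666]);
translate([530, 1093, 0]) mirror([1, 0, 0]) rotate([0, atan2(216, 630), 0]) cube([45, 31, 666]);


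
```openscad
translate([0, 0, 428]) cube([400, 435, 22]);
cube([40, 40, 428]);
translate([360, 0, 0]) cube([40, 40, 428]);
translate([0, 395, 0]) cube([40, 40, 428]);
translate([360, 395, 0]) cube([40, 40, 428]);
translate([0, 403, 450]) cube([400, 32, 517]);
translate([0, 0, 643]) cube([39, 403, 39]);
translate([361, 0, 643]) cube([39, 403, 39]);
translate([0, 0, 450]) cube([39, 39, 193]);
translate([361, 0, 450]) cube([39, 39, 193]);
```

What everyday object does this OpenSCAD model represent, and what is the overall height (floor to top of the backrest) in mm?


A chair. The overall height is 967 mm.

A slab on four corner posts with a tall panel at the back — a chair. The seat slab sits at z = 428 with thickness 22, and the 517 mm backrest starts at the seat top, so the overall height is 428 + 22 + 517 = 967 mm.


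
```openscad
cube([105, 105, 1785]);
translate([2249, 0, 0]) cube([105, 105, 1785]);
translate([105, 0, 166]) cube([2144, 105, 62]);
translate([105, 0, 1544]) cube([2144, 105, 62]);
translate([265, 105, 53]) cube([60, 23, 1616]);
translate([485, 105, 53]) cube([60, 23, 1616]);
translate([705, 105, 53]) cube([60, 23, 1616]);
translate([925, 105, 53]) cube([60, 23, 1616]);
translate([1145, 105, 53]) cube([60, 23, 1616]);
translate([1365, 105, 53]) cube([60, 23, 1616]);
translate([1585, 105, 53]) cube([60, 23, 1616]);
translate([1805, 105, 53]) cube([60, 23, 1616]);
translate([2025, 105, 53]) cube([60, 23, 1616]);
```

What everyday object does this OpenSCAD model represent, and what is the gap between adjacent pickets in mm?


A fence section. The picket gap is 160 mm.

Two posts, two rails, 9 pickets — a fence section. Span 2144 mm holds 9 pickets of 60 mm with 10 equal gaps: ⌊(2144 − 9·60) / 10⌋ = 160 mm.


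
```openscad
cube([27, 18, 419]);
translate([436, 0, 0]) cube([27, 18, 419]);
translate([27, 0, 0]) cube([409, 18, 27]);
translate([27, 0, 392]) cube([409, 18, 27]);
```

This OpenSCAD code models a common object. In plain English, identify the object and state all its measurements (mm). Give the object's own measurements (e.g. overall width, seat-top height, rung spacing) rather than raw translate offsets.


A rectangular picture frame lying in the x–z plane (depth along y). The opening is 409 mm wide (x) by 365 mm tall (z), surrounded by a border 27 mm wide on all four sides. The frame is 18 mm deep and is made of two full-height vertical stiles with two horizontal rails fitted between them.


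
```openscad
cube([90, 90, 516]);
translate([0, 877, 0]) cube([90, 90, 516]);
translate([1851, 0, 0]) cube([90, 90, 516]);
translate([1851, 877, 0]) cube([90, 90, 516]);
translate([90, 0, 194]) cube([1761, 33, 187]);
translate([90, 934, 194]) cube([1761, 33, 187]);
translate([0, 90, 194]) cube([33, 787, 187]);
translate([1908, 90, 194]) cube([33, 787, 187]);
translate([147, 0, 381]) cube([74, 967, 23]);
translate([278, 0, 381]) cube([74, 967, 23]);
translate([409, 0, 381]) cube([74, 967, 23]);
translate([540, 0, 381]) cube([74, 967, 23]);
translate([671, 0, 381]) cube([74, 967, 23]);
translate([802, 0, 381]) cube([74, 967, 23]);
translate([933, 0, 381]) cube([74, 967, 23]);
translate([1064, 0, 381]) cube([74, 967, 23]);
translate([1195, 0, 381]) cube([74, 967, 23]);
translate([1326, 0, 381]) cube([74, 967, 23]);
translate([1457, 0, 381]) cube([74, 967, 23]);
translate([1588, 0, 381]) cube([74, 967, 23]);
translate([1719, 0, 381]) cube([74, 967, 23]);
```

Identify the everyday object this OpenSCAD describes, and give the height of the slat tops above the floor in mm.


A bed frame. The slat-top height is 404 mm.

Four posts, four rails, and a row of slats — a bed frame. Slats sit on the rails at z = 194 + 187 = 381; with slat thickness 23, the top is 404 mm.


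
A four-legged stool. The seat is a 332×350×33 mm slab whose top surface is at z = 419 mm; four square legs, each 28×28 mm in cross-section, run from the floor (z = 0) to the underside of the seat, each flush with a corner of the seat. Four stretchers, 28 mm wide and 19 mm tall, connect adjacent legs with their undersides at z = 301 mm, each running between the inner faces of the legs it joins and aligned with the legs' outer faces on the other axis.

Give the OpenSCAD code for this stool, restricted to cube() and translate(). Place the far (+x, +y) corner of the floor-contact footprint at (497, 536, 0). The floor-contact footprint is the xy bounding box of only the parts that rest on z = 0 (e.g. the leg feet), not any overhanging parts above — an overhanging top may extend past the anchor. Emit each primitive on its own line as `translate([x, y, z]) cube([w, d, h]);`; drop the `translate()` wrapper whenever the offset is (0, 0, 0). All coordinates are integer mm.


translate([165, 186, 386]) cube([332, 350, 33]);
translate([165, 186, 0]) cube([28, 28, 386]);
translate([469, 186, 0]) cube([28, 28, 386]);
translate([165, 508, 0]) cube([28, 28, 386]);
translate([469, 508, 0]) cube([28, 28, 386]);
translate([193, 186, 301]) cube([276, 28, 19]);
translate([193, 508, 301]) cube([276, 28, 19]);
translate([165, 214, 301]) cube([28, 294, 19]);
translate([469, 214, 301]) cube([28, 294, 19]);


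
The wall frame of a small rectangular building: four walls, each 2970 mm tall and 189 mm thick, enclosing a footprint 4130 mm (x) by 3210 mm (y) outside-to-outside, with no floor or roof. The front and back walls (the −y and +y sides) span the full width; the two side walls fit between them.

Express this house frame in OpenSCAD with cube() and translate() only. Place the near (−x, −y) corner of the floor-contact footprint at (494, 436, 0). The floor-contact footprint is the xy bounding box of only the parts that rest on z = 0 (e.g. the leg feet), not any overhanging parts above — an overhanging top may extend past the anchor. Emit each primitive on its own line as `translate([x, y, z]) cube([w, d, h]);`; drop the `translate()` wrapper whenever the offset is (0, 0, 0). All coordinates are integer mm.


translate([494, 436, 0]) cube([4130, 189, 2970]);
translate([494, 3457, 0]) cube([4130, 189, 2970]);
translate([494, 625, 0]) cube([189, 2832, 2970]);
translate([4435, 625, 0]) cube([189, 2832, 2970]);


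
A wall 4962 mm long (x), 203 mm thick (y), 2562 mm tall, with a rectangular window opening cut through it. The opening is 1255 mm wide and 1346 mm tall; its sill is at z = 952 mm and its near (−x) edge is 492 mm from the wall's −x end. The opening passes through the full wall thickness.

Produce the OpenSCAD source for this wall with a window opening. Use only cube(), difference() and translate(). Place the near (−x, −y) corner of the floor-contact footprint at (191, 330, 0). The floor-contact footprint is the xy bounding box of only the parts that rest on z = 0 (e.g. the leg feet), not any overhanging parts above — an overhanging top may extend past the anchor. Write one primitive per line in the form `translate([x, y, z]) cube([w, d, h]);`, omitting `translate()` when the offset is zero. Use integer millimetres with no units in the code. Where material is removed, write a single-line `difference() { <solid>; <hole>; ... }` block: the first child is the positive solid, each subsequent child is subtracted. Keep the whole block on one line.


difference() { translate([191, 330, 0]) cube([4962, 203, 2562]); translate([683, 330, 952]) cube([1255, 203, 1346]); }


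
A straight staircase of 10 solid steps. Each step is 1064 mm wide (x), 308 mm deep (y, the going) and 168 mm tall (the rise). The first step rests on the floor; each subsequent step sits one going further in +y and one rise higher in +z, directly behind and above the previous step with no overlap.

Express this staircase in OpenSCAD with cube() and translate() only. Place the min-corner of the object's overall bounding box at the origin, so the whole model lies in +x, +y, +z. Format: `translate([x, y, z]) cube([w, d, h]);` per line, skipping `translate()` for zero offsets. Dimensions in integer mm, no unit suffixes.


cube([1064, 308, 168]);
translate([0, 308, 168]) cube([1064, 308, 168]);
translate([0, 616, 336]) cube([1064, 308, 168]);
translate([0, 924, 504]) cube([1064, 308, 168]);
translate([0, 1232, 672]) cube([1064, 308, 168]);
translate([0, 1540, 840]) cube([1064, 308, 168]);
translate([0, 1848, 1008]) cube([1064, 308, 168]);
translate([0, 2156, 1176]) cube([1064, 308, 168]);
translate([0, 2464, 1344]) cube([1064, 308, 168]);
translate([0, 2772, 1512]) cube([1064, 308, 168]);


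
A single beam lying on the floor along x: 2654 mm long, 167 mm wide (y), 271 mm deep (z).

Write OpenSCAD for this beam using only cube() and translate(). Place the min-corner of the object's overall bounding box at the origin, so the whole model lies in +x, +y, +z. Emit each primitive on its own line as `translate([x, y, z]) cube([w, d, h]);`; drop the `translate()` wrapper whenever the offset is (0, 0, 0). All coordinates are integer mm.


cube([2654, 167, 271]);


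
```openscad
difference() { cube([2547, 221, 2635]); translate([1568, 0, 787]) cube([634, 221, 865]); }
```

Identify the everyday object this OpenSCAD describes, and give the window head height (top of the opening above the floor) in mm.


A wall with a window opening. The window head height is 1652 mm.

A wall with a rectangular opening subtracted — a window. Sill at z = 787, opening 865 mm tall, so the head is at 787 + 865 = 1652 mm.


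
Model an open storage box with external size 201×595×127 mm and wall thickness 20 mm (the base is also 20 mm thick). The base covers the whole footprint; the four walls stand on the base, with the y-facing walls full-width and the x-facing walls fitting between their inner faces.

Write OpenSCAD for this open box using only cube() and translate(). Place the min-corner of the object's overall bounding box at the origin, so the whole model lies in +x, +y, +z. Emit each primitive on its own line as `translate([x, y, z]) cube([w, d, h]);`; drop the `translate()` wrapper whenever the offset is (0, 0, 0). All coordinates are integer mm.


cube([201, 595, 20]);
translate([0, 0, 20]) cube([201, 20, 107]);
translate([0, 575, 20]) cube([201, 20, 107]);
translate([0, 20, 20]) cube([20, 555, 107]);
translate([181, 20, 20]) cube([20, 555, 107]);


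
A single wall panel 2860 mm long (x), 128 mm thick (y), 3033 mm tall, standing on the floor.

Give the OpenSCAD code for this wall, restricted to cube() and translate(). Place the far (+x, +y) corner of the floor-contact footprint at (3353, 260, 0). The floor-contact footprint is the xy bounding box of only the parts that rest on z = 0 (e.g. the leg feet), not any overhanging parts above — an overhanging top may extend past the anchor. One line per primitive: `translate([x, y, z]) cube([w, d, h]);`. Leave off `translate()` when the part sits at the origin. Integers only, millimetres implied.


translate([493, 132, 0]) cube([2860, 128, 3033]);


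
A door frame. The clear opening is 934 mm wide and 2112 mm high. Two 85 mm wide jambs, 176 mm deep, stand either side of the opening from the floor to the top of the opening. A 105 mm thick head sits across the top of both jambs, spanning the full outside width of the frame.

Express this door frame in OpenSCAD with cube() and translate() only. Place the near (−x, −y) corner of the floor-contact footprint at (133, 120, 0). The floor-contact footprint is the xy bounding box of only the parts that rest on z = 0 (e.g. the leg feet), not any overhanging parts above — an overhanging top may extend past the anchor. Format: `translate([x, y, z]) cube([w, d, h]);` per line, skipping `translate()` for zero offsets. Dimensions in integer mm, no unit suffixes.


translate([133, 120, 0]) cube([85, 176, 2112]);
translate([1152, 120, 0]) cube([85, 176, 2112]);
translate([133, 120, 2112]) cube([1104, 176, 105]);


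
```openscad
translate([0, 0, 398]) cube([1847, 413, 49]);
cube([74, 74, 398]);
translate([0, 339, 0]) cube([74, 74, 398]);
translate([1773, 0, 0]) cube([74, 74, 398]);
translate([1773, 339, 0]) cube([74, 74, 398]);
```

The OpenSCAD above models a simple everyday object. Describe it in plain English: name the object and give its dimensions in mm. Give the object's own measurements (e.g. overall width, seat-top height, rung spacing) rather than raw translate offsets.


A long wooden bench with a 1847 mm (x) × 413 mm (y) seat, 49 mm thick, its top surface 447 mm above the floor. Four 74 mm square legs at the seat corners, flush with the edges, run from z = 0 to the seat underside.


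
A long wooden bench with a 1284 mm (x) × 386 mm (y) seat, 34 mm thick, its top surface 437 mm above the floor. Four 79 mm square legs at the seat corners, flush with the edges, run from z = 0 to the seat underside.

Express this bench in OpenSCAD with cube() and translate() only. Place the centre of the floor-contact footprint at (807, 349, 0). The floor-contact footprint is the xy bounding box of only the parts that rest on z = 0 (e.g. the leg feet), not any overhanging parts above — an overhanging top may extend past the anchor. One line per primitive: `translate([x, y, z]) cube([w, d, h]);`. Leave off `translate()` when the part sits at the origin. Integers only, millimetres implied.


translate([165, 156, 403]) cube([1284, 386, 34]);
translate([165, 156, 0]) cube([79, 79, 403]);
translate([165, 463, 0]) cube([79, 79, 403]);
translate([1370, 156, 0]) cube([79, 79, 403]);
translate([1370, 463, 0]) cube([79, 79, 403]);


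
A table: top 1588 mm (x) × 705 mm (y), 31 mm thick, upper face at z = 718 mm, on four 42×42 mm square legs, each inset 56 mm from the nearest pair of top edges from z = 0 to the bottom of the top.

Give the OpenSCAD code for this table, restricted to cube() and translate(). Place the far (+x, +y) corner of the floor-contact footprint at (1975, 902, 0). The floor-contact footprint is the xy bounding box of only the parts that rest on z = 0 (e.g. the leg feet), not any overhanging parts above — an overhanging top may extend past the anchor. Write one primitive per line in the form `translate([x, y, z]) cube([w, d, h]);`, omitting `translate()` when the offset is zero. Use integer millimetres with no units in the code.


translate([443, 253, 687]) cube([1588, 705, 31]);
translate([499, 309, 0]) cube([42, 42, 687]);
translate([1933, 309, 0]) cube([42, 42, 687]);
translate([499, 860, 0]) cube([42, 42, 687]);
translate([1933, 860, 0]) cube([42, 42, 687]);


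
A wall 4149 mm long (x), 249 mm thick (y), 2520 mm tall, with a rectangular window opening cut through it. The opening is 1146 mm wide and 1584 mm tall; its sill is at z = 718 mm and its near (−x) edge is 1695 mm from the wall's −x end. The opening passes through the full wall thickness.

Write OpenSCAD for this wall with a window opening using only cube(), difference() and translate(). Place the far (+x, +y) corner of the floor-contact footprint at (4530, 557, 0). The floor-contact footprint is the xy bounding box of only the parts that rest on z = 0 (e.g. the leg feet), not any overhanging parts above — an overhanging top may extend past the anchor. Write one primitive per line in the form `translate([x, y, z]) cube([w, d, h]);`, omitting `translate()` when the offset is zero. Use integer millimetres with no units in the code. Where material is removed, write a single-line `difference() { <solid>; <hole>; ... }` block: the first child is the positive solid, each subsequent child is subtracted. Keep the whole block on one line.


difference() { translate([381, 308, 0]) cube([4149, 249, 2520]); translate([2076, 308, 718]) cube([1146, 249, 1584]); }


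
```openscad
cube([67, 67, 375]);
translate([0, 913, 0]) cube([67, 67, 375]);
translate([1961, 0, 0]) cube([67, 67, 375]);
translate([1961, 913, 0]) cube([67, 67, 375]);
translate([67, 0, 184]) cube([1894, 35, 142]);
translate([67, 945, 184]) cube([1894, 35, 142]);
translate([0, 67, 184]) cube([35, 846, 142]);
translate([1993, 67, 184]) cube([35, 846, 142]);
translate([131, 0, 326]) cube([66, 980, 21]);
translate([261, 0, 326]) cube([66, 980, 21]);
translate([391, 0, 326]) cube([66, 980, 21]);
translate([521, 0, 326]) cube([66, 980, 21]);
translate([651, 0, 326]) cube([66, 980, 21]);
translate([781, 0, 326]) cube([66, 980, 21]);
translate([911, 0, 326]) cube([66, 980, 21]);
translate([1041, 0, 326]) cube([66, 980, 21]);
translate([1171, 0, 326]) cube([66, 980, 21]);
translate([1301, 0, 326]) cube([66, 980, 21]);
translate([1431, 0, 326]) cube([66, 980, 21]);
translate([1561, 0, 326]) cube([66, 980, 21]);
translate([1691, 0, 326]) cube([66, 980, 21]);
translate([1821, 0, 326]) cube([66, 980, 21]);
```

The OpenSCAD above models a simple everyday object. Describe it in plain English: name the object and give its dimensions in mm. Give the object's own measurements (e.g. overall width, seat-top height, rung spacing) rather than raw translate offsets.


A bed frame 2028 mm long (x) by 980 mm wide (y). Four 67×67 mm corner posts, 375 mm tall, at the corners of the footprint. Four rails of 35 mm thickness and 142 mm height run between adjacent posts with their undersides at z = 184 mm, their outer faces flush with the outside of the frame (the two x-running rails run between the posts' inner faces; the two y-running rails run between the posts' inner faces). 14 slats, each 66 mm wide (x) and 21 mm thick, lie across the top of the two x-running rails, running the full 980 mm width of the frame in y; along x they sit between the end posts with a 64 mm gap after the −x posts and between neighbouring slats, leaving 74 mm before the +x posts.


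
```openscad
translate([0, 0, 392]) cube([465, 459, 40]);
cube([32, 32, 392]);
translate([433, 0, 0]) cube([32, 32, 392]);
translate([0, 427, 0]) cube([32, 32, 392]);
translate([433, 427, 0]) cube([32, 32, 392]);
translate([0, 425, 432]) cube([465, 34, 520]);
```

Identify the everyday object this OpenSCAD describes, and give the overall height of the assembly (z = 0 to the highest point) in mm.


A chair. The overall height is 952 mm.

A slab on four corner posts with a tall panel at the back — a chair. The seat slab sits at z = 392 with thickness 40, and the 520 mm backrest starts at the seat top, so the overall height is 392 + 40 + 520 = 952 mm.


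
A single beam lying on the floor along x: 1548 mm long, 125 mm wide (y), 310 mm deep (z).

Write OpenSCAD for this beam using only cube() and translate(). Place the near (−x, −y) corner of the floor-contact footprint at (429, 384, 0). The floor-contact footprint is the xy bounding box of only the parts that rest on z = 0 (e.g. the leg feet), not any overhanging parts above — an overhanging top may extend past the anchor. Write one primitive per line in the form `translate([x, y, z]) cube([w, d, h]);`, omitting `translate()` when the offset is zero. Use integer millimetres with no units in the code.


translate([429, 384, 0]) cube([1548, 125, 310]);


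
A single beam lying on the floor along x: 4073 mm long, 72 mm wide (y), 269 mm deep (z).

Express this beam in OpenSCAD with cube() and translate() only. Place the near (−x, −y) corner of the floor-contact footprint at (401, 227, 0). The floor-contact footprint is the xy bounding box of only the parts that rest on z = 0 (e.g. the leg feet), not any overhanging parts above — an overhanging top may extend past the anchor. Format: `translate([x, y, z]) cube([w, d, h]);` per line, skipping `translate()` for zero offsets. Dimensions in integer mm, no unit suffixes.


translate([401, 227, 0]) cube([4073, 72, 269]);


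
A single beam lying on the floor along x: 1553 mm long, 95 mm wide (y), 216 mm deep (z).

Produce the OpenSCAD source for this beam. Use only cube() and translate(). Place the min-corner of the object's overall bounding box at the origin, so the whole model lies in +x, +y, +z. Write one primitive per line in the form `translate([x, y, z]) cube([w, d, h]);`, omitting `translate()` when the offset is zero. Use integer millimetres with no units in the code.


cube([1553, 95, 216]);


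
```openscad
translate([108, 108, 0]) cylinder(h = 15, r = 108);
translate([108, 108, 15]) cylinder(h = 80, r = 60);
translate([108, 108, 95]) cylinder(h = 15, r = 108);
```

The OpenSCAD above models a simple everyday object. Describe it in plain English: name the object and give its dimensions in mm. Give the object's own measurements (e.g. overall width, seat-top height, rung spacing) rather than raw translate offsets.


A spool: two coaxial disc flanges of radius 108 mm and thickness 15 mm, joined by a core cylinder of radius 60 mm and height 80 mm. The lower flange rests on z = 0 and the three cylinders share a vertical axis.


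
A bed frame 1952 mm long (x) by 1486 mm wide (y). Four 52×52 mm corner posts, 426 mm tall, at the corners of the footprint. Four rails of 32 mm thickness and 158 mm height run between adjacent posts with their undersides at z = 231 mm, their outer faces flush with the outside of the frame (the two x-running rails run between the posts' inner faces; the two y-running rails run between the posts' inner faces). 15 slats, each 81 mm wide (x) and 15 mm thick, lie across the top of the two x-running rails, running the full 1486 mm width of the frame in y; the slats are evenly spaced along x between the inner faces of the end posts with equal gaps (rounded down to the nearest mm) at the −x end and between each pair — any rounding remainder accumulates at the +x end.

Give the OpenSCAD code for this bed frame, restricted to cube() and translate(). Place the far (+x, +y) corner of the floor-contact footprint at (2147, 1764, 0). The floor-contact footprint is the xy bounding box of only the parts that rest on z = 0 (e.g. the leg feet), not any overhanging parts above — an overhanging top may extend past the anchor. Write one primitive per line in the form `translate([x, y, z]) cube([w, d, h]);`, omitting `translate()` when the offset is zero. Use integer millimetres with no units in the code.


translate([195, 278, 0]) cube([52, 52, 426]);
translate([195, 1712, 0]) cube([52, 52, 426]);
translate([2095, 278, 0]) cube([52, 52, 426]);
translate([2095, 1712, 0]) cube([52, 52, 426]);
translate([247, 278, 231]) cube([1848, 32, 158]);
translate([247, 1732, 231]) cube([1848, 32, 158]);
translate([195, 330, 231]) cube([32, 1382, 158]);
translate([2115, 330, 231]) cube([32, 1382, 158]);
translate([286, 278, 389]) cube([81, 1486, 15]);
translate([406, 278, 389]) cube([81, 1486, 15]);
translate([526, 278, 389]) cube([81, 1486, 15]);
translate([646, 278, 389]) cube([81, 1486, 15]);
translate([766, 278, 389]) cube([81, 1486, 15]);
translate([886, 278, 389]) cube([81, 1486, 15]);
translate([1006, 278, 389]) cube([81, 1486, 15]);
translate([1126, 278, 389]) cube([81, 1486, 15]);
translate([1246, 278, 389]) cube([81, 1486, 15]);
translate([1366, 278, 389]) cube([81, 1486, 15]);
translate([1486, 278, 389]) cube([81, 1486, 15]);
translate([1606, 278, 389]) cube([81, 1486, 15]);
translate([1726, 278, 389]) cube([81, 1486, 15]);
translate([1846, 278, 389]) cube([81, 1486, 15]);
translate([1966, 278, 389]) cube([81, 1486, 15]);
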